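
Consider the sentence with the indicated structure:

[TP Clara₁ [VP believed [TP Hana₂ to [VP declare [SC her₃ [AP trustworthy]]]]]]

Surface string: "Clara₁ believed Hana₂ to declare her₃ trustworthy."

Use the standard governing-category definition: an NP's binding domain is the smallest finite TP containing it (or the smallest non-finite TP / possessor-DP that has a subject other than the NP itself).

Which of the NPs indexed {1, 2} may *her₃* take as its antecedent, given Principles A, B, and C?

*her* is a pronoun, so Principle B applies: it must be free in its binding domain.
Binding domain of *her₃*: the embedded TP, whose subject is Hana₂.
*Clara₁* c-commands the pronoun but from outside its binding domain, and is not c-commanded by it → coindexation permitted.
*Hana₂* c-commands the pronoun within its binding domain → coindexation would violate Principle B.

{1}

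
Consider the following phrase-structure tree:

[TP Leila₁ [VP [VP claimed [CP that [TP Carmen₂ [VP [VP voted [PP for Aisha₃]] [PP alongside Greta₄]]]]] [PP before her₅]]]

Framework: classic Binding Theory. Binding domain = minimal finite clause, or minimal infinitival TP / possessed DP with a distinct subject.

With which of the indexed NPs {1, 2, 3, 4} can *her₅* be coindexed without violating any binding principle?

{2, 3, 4}

*her* is a pronoun, so Principle B applies: it must be free in its binding domain.
Binding domain of *her₅*: the matrix TP, whose subject is Leila₁.
*Leila₁* c-commands the pronoun within its binding domain → coindexation would violate Principle B.
*Carmen₂* and the pronoun do not c-command one another → neither Principle B nor Principle C is at stake; coindexation permitted.
*Aisha₃* and the pronoun do not c-command one another → neither Principle B nor Principle C is at stake; coindexation permitted.
*Greta₄* and the pronoun do not c-command one another → neither Principle B nor Principle C is at stake; coindexation permitted.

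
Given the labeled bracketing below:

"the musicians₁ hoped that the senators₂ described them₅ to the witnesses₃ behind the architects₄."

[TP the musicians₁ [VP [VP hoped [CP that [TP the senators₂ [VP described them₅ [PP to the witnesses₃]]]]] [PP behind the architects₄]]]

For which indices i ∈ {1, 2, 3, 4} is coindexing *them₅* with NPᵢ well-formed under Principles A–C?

{1, 4}

*them* is a pronoun, so Principle B applies: it must be free in its binding domain.
Binding domain of *them₅*: the embedded TP, whose subject is the senators₂.
*the musicians₁* c-commands the pronoun but from outside its binding domain, and is not c-commanded by it → coindexation permitted.
*the senators₂* c-commands the pronoun within its binding domain → coindexation would violate Principle B.
*the witnesses₃*: the pronoun c-commands this R-expression → coindexation would violate Principle C on *the witnesses₃*.
*the architects₄* and the pronoun do not c-command one another → neither Principle B nor Principle C is at stake; coindexation permitted.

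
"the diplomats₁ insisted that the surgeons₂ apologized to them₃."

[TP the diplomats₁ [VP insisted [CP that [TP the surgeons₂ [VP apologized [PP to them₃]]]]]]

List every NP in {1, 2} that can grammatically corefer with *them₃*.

{1}

*them* is a pronoun, so Principle B applies: it must be free in its binding domain.
Binding domain of *them₃*: the embedded TP, whose subject is the surgeons₂.
*the diplomats₁* c-commands the pronoun but from outside its binding domain, and is not c-commanded by it → coindexation permitted.
*the surgeons₂* c-commands the pronoun within its binding domain → coindexation would violate Principle B.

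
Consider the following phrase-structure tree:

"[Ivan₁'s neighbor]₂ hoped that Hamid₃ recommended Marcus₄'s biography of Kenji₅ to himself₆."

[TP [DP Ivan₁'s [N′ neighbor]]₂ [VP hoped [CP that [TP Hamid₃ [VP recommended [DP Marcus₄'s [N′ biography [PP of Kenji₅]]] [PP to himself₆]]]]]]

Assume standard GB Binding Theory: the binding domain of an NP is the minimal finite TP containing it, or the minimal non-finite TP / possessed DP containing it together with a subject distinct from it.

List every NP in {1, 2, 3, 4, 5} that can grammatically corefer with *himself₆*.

{3}

*himself* is an anaphor, so Principle A applies: it must be bound in its binding domain.
Binding domain of *himself₆*: the embedded TP, whose subject is Hamid₃.
*Ivan₁* does not c-command the anaphor → cannot bind it.
*[Ivan₁'s neighbor]₂* c-commands the anaphor but is outside its binding domain → cannot satisfy Principle A.
*Hamid₃* c-commands the anaphor within its binding domain → licit binder.
*Marcus₄* does not c-command the anaphor → cannot bind it.
*Kenji₅* does not c-command the anaphor → cannot bind it.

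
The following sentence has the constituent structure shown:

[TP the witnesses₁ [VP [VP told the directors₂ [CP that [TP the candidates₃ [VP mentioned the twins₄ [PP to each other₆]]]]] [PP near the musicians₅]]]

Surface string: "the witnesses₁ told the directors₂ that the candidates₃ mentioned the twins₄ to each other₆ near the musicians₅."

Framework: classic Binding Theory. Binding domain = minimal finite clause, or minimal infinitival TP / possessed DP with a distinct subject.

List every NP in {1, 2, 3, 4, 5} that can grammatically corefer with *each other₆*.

*each other* is an anaphor, so Principle A applies: it must be bound in its binding domain.
Binding domain of *each other₆*: the embedded TP, whose subject is the candidates₃.
*the witnesses₁* c-commands the anaphor but is outside its binding domain → cannot satisfy Principle A.
*the directors₂* c-commands the anaphor but is outside its binding domain → cannot satisfy Principle A.
*the candidates₃* c-commands the anaphor within its binding domain → licit binder.
*the twins₄* c-commands the anaphor within its binding domain → licit binder.
*the musicians₅* does not c-command the anaphor → cannot bind it.

{3, 4}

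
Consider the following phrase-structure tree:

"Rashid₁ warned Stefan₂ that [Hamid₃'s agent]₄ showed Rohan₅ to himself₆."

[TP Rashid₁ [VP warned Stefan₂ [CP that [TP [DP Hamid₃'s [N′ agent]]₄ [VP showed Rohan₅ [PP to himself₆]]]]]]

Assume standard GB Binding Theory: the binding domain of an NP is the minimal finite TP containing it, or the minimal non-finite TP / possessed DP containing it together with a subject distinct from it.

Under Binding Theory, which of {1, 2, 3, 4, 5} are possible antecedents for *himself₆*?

{4, 5}

*himself* is an anaphor, so Principle A applies: it must be bound in its binding domain.
Binding domain of *himself₆*: the embedded TP, whose subject is [Hamid₃'s agent]₄.
*Rashid₁* c-commands the anaphor but is outside its binding domain → cannot satisfy Principle A.
*Stefan₂* c-commands the anaphor but is outside its binding domain → cannot satisfy Principle A.
*Hamid₃* does not c-command the anaphor → cannot bind it.
*[Hamid₃'s agent]₄* c-commands the anaphor within its binding domain → licit binder.
*Rohan₅* c-commands the anaphor within its binding domain → licit binder.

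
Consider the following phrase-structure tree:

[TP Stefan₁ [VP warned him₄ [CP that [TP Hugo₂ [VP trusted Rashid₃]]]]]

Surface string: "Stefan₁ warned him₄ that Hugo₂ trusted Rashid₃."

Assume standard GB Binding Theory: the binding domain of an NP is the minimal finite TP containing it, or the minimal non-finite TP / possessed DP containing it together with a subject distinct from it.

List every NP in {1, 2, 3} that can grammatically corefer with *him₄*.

none

*him* is a pronoun, so Principle B applies: it must be free in its binding domain.
Binding domain of *him₄*: the matrix TP, whose subject is Stefan₁.
*Stefan₁* c-commands the pronoun within its binding domain → coindexation would violate Principle B.
*Hugo₂*: the pronoun c-commands this R-expression → coindexation would violate Principle C on *Hugo₂*.
*Rashid₃*: the pronoun c-commands this R-expression → coindexation would violate Principle C on *Rashid₃*.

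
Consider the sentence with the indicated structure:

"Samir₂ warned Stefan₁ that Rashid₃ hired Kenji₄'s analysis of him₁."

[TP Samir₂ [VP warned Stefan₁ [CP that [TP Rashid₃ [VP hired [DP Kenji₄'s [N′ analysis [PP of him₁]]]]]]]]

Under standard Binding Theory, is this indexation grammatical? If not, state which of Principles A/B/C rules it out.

grammatical

The two coindexed NPs are *Stefan₁* and *him₁*.
*him₁* is a pronoun; its binding domain is the possessed DP, whose subject is Kenji₄. Within that domain it is c-commanded only by *Kenji₄*, which carries a different index — the pronoun is free locally, so Principle B holds.
*Stefan₁* is an R-expression; *him₁* does not c-command it, and no other NP shares its index, so Principle C is satisfied.
All principles are respected.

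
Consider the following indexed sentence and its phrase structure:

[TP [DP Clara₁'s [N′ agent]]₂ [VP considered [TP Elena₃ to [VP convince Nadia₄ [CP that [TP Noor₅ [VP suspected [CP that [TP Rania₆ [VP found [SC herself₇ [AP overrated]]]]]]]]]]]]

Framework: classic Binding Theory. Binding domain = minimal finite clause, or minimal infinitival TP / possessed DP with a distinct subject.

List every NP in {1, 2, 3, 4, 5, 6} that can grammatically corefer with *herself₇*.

{6}

*herself* is an anaphor, so Principle A applies: it must be bound in its binding domain.
Binding domain of *herself₇*: the embedded TP, whose subject is Rania₆.
*Clara₁* does not c-command the anaphor → cannot bind it.
*[Clara₁'s agent]₂* c-commands the anaphor but is outside its binding domain → cannot satisfy Principle A.
*Elena₃* c-commands the anaphor but is outside its binding domain → cannot satisfy Principle A.
*Nadia₄* c-commands the anaphor but is outside its binding domain → cannot satisfy Principle A.
*Noor₅* c-commands the anaphor but is outside its binding domain → cannot satisfy Principle A.
*Rania₆* c-commands the anaphor within its binding domain → licit binder.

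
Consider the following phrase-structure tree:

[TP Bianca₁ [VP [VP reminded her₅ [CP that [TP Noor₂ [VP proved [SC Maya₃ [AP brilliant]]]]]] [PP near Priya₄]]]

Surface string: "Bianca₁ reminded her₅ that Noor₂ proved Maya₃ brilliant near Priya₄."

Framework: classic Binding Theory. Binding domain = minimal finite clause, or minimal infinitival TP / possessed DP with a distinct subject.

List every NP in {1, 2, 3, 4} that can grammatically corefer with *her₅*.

*her* is a pronoun, so Principle B applies: it must be free in its binding domain.
Binding domain of *her₅*: the matrix TP, whose subject is Bianca₁.
*Bianca₁* c-commands the pronoun within its binding domain → coindexation would violate Principle B.
*Noor₂*: the pronoun c-commands this R-expression → coindexation would violate Principle C on *Noor₂*.
*Maya₃*: the pronoun c-commands this R-expression → coindexation would violate Principle C on *Maya₃*.
*Priya₄* and the pronoun do not c-command one another → neither Principle B nor Principle C is at stake; coindexation permitted.

{4}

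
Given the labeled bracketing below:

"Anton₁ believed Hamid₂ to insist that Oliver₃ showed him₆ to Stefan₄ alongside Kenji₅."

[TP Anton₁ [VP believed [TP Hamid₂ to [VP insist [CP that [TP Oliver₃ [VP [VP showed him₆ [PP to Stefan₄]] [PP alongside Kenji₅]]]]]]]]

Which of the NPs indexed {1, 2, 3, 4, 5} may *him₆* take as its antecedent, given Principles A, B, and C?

*him* is a pronoun, so Principle B applies: it must be free in its binding domain.
Binding domain of *him₆*: the embedded TP, whose subject is Oliver₃.
*Anton₁* c-commands the pronoun but from outside its binding domain, and is not c-commanded by it → coindexation permitted.
*Hamid₂* c-commands the pronoun but from outside its binding domain, and is not c-commanded by it → coindexation permitted.
*Oliver₃* c-commands the pronoun within its binding domain → coindexation would violate Principle B.
*Stefan₄*: the pronoun c-commands this R-expression → coindexation would violate Principle C on *Stefan₄*.
*Kenji₅* and the pronoun do not c-command one another → neither Principle B nor Principle C is at stake; coindexation permitted.

{1, 2, 5}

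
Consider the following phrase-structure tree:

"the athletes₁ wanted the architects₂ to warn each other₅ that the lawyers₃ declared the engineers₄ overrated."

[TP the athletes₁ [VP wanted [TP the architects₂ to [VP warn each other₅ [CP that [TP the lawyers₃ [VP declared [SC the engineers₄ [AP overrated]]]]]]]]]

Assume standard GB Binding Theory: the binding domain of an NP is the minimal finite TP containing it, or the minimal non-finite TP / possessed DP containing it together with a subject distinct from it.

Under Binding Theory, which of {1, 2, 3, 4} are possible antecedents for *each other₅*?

*each other* is an anaphor, so Principle A applies: it must be bound in its binding domain.
Binding domain of *each other₅*: the embedded TP, whose subject is the architects₂.
*the athletes₁* c-commands the anaphor but is outside its binding domain → cannot satisfy Principle A.
*the architects₂* c-commands the anaphor within its binding domain → licit binder.
*the lawyers₃* does not c-command the anaphor → cannot bind it.
*the engineers₄* does not c-command the anaphor → cannot bind it.

{2}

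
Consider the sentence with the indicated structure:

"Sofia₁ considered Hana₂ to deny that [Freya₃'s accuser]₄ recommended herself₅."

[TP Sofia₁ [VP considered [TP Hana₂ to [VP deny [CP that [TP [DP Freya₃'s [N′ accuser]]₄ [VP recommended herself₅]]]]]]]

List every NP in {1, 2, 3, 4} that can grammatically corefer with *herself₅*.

*herself* is an anaphor, so Principle A applies: it must be bound in its binding domain.
Binding domain of *herself₅*: the embedded TP, whose subject is [Freya₃'s accuser]₄.
*Sofia₁* c-commands the anaphor but is outside its binding domain → cannot satisfy Principle A.
*Hana₂* c-commands the anaphor but is outside its binding domain → cannot satisfy Principle A.
*Freya₃* does not c-command the anaphor → cannot bind it.
*[Freya₃'s accuser]₄* c-commands the anaphor within its binding domain → licit binder.

{4}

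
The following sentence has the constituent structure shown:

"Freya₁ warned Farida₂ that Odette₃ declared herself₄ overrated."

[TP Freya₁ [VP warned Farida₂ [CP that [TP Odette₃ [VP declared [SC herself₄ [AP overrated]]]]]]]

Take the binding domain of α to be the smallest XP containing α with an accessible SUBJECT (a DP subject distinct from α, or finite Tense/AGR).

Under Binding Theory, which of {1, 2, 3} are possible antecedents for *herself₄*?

{3}

*herself* is an anaphor, so Principle A applies: it must be bound in its binding domain.
Binding domain of *herself₄*: the embedded TP, whose subject is Odette₃.
*Freya₁* c-commands the anaphor but is outside its binding domain → cannot satisfy Principle A.
*Farida₂* c-commands the anaphor but is outside its binding domain → cannot satisfy Principle A.
*Odette₃* c-commands the anaphor within its binding domain → licit binder.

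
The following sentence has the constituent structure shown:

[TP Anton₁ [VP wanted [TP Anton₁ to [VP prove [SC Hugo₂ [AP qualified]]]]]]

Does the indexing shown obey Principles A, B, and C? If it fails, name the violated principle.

Principle C

The two coindexed NPs are *Anton₁* (the lower occurrence) and *Anton₁* (the higher occurrence).
*Anton₁* (the lower occurrence) is an R-expression. Principle C requires it to be free everywhere.
*Anton₁* (the higher occurrence) c-commands it and carries the same index.
The R-expression is bound → Principle C violation.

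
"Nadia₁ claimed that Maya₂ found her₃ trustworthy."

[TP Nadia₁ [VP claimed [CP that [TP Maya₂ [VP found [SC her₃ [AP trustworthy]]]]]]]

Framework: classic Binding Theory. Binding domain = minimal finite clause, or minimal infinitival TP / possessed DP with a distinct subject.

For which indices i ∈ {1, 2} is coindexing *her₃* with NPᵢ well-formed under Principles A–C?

{1}

*her* is a pronoun, so Principle B applies: it must be free in its binding domain.
Binding domain of *her₃*: the embedded TP, whose subject is Maya₂.
*Nadia₁* c-commands the pronoun but from outside its binding domain, and is not c-commanded by it → coindexation permitted.
*Maya₂* c-commands the pronoun within its binding domain → coindexation would violate Principle B.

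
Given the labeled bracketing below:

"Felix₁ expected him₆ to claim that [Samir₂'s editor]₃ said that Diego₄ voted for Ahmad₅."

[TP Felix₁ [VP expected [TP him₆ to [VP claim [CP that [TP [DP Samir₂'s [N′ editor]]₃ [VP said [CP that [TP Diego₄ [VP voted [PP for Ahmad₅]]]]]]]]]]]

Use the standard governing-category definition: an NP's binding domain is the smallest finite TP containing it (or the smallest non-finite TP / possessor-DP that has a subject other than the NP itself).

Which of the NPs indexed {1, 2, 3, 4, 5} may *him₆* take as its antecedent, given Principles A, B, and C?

none

*him* is a pronoun, so Principle B applies: it must be free in its binding domain.
Binding domain of *him₆*: the matrix TP, whose subject is Felix₁.
*Felix₁* c-commands the pronoun within its binding domain → coindexation would violate Principle B.
*Samir₂*: the pronoun c-commands this R-expression → coindexation would violate Principle C on *Samir₂*.
*[Samir₂'s editor]₃*: the pronoun c-commands this R-expression → coindexation would violate Principle C on *[Samir₂'s editor]₃*.
*Diego₄*: the pronoun c-commands this R-expression → coindexation would violate Principle C on *Diego₄*.
*Ahmad₅*: the pronoun c-commands this R-expression → coindexation would violate Principle C on *Ahmad₅*.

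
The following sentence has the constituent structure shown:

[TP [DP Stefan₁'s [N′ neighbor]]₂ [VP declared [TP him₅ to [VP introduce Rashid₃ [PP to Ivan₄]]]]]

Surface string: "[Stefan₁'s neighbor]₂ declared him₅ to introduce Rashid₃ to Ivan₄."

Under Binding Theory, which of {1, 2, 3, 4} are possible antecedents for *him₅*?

*him* is a pronoun, so Principle B applies: it must be free in its binding domain.
Binding domain of *him₅*: the matrix TP, whose subject is [Stefan₁'s neighbor]₂.
*Stefan₁* and the pronoun do not c-command one another → neither Principle B nor Principle C is at stake; coindexation permitted.
*[Stefan₁'s neighbor]₂* c-commands the pronoun within its binding domain → coindexation would violate Principle B.
*Rashid₃*: the pronoun c-commands this R-expression → coindexation would violate Principle C on *Rashid₃*.
*Ivan₄*: the pronoun c-commands this R-expression → coindexation would violate Principle C on *Ivan₄*.

{1}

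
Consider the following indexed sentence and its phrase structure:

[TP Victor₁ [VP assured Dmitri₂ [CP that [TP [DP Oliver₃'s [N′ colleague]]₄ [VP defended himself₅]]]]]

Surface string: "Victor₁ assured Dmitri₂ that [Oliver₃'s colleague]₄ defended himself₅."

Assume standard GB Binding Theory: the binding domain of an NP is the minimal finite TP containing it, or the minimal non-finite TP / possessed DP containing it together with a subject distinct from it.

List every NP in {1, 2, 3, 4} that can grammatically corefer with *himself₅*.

{4}

*himself* is an anaphor, so Principle A applies: it must be bound in its binding domain.
Binding domain of *himself₅*: the embedded TP, whose subject is [Oliver₃'s colleague]₄.
*Victor₁* c-commands the anaphor but is outside its binding domain → cannot satisfy Principle A.
*Dmitri₂* c-commands the anaphor but is outside its binding domain → cannot satisfy Principle A.
*Oliver₃* does not c-command the anaphor → cannot bind it.
*[Oliver₃'s colleague]₄* c-commands the anaphor within its binding domain → licit binder.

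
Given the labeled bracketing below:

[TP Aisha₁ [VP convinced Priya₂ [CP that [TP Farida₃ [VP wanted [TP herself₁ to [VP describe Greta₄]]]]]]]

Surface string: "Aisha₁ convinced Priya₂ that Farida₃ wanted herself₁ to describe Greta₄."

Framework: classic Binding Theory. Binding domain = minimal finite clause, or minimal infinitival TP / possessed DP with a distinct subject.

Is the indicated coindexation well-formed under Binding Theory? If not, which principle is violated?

The two coindexed NPs are *Aisha₁* and *herself₁*.
*herself₁* is an anaphor. Principle A requires it to be bound within its binding domain — the embedded TP, whose subject is Farida₃.
Within that domain it is c-commanded by *Farida₃*, which does not share its index.
*Aisha₁* does c-command the anaphor, but from outside its binding domain.
The anaphor is unbound in its domain → Principle A violation.

Principle A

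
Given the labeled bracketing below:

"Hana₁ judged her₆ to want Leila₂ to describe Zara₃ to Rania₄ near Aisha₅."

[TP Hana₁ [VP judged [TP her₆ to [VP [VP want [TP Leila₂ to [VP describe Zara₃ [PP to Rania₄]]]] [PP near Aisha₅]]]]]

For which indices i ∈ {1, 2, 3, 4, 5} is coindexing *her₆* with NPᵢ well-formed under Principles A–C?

*her* is a pronoun, so Principle B applies: it must be free in its binding domain.
Binding domain of *her₆*: the matrix TP, whose subject is Hana₁.
*Hana₁* c-commands the pronoun within its binding domain → coindexation would violate Principle B.
*Leila₂*: the pronoun c-commands this R-expression → coindexation would violate Principle C on *Leila₂*.
*Zara₃*: the pronoun c-commands this R-expression → coindexation would violate Principle C on *Zara₃*.
*Rania₄*: the pronoun c-commands this R-expression → coindexation would violate Principle C on *Rania₄*.
*Aisha₅*: the pronoun c-commands this R-expression → coindexation would violate Principle C on *Aisha₅*.

none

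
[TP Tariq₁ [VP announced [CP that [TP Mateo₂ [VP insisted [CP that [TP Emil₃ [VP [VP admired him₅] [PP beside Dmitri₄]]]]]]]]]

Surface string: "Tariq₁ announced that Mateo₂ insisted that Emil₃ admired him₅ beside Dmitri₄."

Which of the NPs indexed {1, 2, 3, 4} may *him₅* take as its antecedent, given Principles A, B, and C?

*him* is a pronoun, so Principle B applies: it must be free in its binding domain.
Binding domain of *him₅*: the embedded TP, whose subject is Emil₃.
*Tariq₁* c-commands the pronoun but from outside its binding domain, and is not c-commanded by it → coindexation permitted.
*Mateo₂* c-commands the pronoun but from outside its binding domain, and is not c-commanded by it → coindexation permitted.
*Emil₃* c-commands the pronoun within its binding domain → coindexation would violate Principle B.
*Dmitri₄* and the pronoun do not c-command one another → neither Principle B nor Principle C is at stake; coindexation permitted.

{1, 2, 4}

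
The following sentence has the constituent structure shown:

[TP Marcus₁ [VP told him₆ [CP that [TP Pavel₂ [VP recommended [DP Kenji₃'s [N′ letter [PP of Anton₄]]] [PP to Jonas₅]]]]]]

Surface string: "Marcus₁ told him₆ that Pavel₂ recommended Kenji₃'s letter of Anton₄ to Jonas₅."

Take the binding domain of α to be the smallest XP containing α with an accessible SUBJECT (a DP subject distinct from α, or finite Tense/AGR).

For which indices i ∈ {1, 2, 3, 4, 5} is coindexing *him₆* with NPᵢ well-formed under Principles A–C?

none

*him* is a pronoun, so Principle B applies: it must be free in its binding domain.
Binding domain of *him₆*: the matrix TP, whose subject is Marcus₁.
*Marcus₁* c-commands the pronoun within its binding domain → coindexation would violate Principle B.
*Pavel₂*: the pronoun c-commands this R-expression → coindexation would violate Principle C on *Pavel₂*.
*Kenji₃*: the pronoun c-commands this R-expression → coindexation would violate Principle C on *Kenji₃*.
*Anton₄*: the pronoun c-commands this R-expression → coindexation would violate Principle C on *Anton₄*.
*Jonas₅*: the pronoun c-commands this R-expression → coindexation would violate Principle C on *Jonas₅*.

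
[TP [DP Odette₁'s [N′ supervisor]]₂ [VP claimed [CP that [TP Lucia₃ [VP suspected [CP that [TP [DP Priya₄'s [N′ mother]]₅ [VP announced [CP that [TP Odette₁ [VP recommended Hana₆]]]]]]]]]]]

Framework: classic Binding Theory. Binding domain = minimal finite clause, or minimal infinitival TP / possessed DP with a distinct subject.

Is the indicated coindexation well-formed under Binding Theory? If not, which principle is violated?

The two coindexed NPs are *Odette₁* and *Odette₁*.
*Odette₁* is an R-expression; no coindexed NP c-commands it, so Principle C holds.
*Odette₁* is an R-expression; *Odette₁* does not c-command it, and no other NP shares its index, so Principle C is satisfied.
All principles are respected.

grammatical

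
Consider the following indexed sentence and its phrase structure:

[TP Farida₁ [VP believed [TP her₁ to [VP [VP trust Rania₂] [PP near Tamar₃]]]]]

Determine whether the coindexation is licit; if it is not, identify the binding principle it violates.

The two coindexed NPs are *Farida₁* and *her₁*.
*her₁* is a pronoun. Its binding domain is the matrix TP, whose subject is Farida₁.
*Farida₁* c-commands it within that domain and carries the same index.
The pronoun is locally bound → Principle B violation.

Principle B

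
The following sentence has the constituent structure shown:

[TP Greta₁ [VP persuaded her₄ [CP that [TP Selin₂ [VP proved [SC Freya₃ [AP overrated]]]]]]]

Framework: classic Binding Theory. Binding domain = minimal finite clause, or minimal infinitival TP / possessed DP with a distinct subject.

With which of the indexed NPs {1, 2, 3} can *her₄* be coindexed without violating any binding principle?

*her* is a pronoun, so Principle B applies: it must be free in its binding domain.
Binding domain of *her₄*: the matrix TP, whose subject is Greta₁.
*Greta₁* c-commands the pronoun within its binding domain → coindexation would violate Principle B.
*Selin₂*: the pronoun c-commands this R-expression → coindexation would violate Principle C on *Selin₂*.
*Freya₃*: the pronoun c-commands this R-expression → coindexation would violate Principle C on *Freya₃*.

none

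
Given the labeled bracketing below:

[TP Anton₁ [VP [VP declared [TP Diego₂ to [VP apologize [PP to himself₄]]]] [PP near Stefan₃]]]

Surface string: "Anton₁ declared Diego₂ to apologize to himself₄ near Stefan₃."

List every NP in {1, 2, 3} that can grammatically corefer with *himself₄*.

{2}

*himself* is an anaphor, so Principle A applies: it must be bound in its binding domain.
Binding domain of *himself₄*: the embedded TP, whose subject is Diego₂.
*Anton₁* c-commands the anaphor but is outside its binding domain → cannot satisfy Principle A.
*Diego₂* c-commands the anaphor within its binding domain → licit binder.
*Stefan₃* does not c-command the anaphor → cannot bind it.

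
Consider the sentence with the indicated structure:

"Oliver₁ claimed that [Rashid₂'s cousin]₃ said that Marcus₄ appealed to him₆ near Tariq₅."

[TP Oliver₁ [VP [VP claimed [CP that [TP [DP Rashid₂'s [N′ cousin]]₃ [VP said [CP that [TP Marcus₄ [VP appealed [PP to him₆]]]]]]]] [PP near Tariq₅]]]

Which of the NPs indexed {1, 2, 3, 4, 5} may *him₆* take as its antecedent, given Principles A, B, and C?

*him* is a pronoun, so Principle B applies: it must be free in its binding domain.
Binding domain of *him₆*: the embedded TP, whose subject is Marcus₄.
*Oliver₁* c-commands the pronoun but from outside its binding domain, and is not c-commanded by it → coindexation permitted.
*Rashid₂* and the pronoun do not c-command one another → neither Principle B nor Principle C is at stake; coindexation permitted.
*[Rashid₂'s cousin]₃* c-commands the pronoun but from outside its binding domain, and is not c-commanded by it → coindexation permitted.
*Marcus₄* c-commands the pronoun within its binding domain → coindexation would violate Principle B.
*Tariq₅* and the pronoun do not c-command one another → neither Principle B nor Principle C is at stake; coindexation permitted.

{1, 2, 3, 5}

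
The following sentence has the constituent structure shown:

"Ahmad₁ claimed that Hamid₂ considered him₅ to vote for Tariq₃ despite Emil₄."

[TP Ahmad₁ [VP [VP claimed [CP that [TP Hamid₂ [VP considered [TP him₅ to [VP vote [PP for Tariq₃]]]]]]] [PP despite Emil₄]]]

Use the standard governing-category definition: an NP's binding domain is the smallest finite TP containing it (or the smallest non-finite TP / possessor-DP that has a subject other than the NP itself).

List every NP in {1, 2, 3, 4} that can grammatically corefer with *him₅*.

*him* is a pronoun, so Principle B applies: it must be free in its binding domain.
Binding domain of *him₅*: the embedded TP, whose subject is Hamid₂.
*Ahmad₁* c-commands the pronoun but from outside its binding domain, and is not c-commanded by it → coindexation permitted.
*Hamid₂* c-commands the pronoun within its binding domain → coindexation would violate Principle B.
*Tariq₃*: the pronoun c-commands this R-expression → coindexation would violate Principle C on *Tariq₃*.
*Emil₄* and the pronoun do not c-command one another → neither Principle B nor Principle C is at stake; coindexation permitted.

{1, 4}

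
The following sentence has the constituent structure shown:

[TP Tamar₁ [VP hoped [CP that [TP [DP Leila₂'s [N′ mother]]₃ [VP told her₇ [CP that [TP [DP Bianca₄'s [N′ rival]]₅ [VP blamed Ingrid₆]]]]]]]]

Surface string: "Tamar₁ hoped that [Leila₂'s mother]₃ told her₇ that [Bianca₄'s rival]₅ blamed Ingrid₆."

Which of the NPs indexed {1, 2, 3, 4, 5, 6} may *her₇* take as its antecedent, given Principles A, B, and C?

{1, 2}

*her* is a pronoun, so Principle B applies: it must be free in its binding domain.
Binding domain of *her₇*: the embedded TP, whose subject is [Leila₂'s mother]₃.
*Tamar₁* c-commands the pronoun but from outside its binding domain, and is not c-commanded by it → coindexation permitted.
*Leila₂* and the pronoun do not c-command one another → neither Principle B nor Principle C is at stake; coindexation permitted.
*[Leila₂'s mother]₃* c-commands the pronoun within its binding domain → coindexation would violate Principle B.
*Bianca₄*: the pronoun c-commands this R-expression → coindexation would violate Principle C on *Bianca₄*.
*[Bianca₄'s rival]₅*: the pronoun c-commands this R-expression → coindexation would violate Principle C on *[Bianca₄'s rival]₅*.
*Ingrid₆*: the pronoun c-commands this R-expression → coindexation would violate Principle C on *Ingrid₆*.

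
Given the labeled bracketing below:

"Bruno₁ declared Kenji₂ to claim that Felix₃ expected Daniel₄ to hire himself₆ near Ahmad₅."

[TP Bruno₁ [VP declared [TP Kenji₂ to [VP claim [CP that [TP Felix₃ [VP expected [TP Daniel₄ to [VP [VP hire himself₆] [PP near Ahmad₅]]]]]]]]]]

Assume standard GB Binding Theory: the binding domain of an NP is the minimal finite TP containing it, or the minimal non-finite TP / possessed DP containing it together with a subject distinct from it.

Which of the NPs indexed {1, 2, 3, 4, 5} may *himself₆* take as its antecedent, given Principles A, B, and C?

{4}

*himself* is an anaphor, so Principle A applies: it must be bound in its binding domain.
Binding domain of *himself₆*: the embedded TP, whose subject is Daniel₄.
*Bruno₁* c-commands the anaphor but is outside its binding domain → cannot satisfy Principle A.
*Kenji₂* c-commands the anaphor but is outside its binding domain → cannot satisfy Principle A.
*Felix₃* c-commands the anaphor but is outside its binding domain → cannot satisfy Principle A.
*Daniel₄* c-commands the anaphor within its binding domain → licit binder.
*Ahmad₅* does not c-command the anaphor → cannot bind it.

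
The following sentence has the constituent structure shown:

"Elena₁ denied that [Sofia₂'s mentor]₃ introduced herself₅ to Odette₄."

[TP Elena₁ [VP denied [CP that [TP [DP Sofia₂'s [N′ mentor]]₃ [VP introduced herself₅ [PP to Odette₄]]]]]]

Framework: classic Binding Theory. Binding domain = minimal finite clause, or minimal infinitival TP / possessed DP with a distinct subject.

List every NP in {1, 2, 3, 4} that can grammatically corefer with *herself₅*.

*herself* is an anaphor, so Principle A applies: it must be bound in its binding domain.
Binding domain of *herself₅*: the embedded TP, whose subject is [Sofia₂'s mentor]₃.
*Elena₁* c-commands the anaphor but is outside its binding domain → cannot satisfy Principle A.
*Sofia₂* does not c-command the anaphor → cannot bind it.
*[Sofia₂'s mentor]₃* c-commands the anaphor within its binding domain → licit binder.
*Odette₄* does not c-command the anaphor → cannot bind it.

{3}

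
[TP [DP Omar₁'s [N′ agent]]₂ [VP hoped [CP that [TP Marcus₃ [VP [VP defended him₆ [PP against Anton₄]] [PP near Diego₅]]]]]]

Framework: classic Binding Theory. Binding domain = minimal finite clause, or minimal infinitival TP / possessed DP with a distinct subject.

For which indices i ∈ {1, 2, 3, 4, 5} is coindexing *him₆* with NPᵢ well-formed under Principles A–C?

{1, 2, 5}

*him* is a pronoun, so Principle B applies: it must be free in its binding domain.
Binding domain of *him₆*: the embedded TP, whose subject is Marcus₃.
*Omar₁* and the pronoun do not c-command one another → neither Principle B nor Principle C is at stake; coindexation permitted.
*[Omar₁'s agent]₂* c-commands the pronoun but from outside its binding domain, and is not c-commanded by it → coindexation permitted.
*Marcus₃* c-commands the pronoun within its binding domain → coindexation would violate Principle B.
*Anton₄*: the pronoun c-commands this R-expression → coindexation would violate Principle C on *Anton₄*.
*Diego₅* and the pronoun do not c-command one another → neither Principle B nor Principle C is at stake; coindexation permitted.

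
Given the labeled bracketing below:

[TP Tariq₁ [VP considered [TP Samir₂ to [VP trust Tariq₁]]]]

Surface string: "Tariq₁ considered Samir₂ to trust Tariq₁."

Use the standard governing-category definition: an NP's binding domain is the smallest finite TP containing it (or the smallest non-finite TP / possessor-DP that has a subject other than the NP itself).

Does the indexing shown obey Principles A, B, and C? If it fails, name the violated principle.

Principle C

The two coindexed NPs are *Tariq₁* (the lower occurrence) and *Tariq₁* (the higher occurrence).
*Tariq₁* (the lower occurrence) is an R-expression. Principle C requires it to be free everywhere.
*Tariq₁* (the higher occurrence) c-commands it and carries the same index.
The R-expression is bound → Principle C violation.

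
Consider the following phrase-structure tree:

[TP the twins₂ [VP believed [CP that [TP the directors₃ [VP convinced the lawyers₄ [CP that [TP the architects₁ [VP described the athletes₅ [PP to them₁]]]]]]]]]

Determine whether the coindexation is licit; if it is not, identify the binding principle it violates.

The two coindexed NPs are *the architects₁* and *them₁*.
*them₁* is a pronoun. Its binding domain is the embedded TP, whose subject is the architects₁.
*the architects₁* c-commands it within that domain and carries the same index.
The pronoun is locally bound → Principle B violation.

Principle B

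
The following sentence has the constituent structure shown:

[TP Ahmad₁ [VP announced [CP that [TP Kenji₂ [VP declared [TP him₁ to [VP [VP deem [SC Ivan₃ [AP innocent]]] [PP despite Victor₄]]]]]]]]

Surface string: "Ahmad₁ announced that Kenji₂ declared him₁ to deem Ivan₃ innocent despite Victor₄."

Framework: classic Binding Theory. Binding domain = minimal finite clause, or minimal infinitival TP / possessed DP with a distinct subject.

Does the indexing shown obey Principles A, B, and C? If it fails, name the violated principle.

grammatical

The two coindexed NPs are *Ahmad₁* and *him₁*.
*him₁* is a pronoun; its binding domain is the embedded TP, whose subject is Kenji₂. Within that domain it is c-commanded only by *Kenji₂*, which carries a different index — the pronoun is free locally, so Principle B holds.
*Ahmad₁* is an R-expression; *him₁* does not c-command it, and no other NP shares its index, so Principle C is satisfied.
All principles are respected.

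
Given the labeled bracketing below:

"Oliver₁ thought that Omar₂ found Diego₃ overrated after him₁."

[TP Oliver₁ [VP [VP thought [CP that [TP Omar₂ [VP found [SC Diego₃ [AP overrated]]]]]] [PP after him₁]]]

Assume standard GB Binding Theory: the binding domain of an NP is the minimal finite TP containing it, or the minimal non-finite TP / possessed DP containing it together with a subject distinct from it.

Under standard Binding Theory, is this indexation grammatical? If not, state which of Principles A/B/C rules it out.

The two coindexed NPs are *Oliver₁* and *him₁*.
*him₁* is a pronoun. Its binding domain is the matrix TP, whose subject is Oliver₁.
*Oliver₁* c-commands it within that domain and carries the same index.
The pronoun is locally bound → Principle B violation.

Principle B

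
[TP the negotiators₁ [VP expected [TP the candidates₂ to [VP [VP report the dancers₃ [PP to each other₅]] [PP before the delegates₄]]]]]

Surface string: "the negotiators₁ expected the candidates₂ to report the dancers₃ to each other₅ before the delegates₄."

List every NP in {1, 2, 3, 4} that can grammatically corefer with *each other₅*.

{2, 3}

*each other* is an anaphor, so Principle A applies: it must be bound in its binding domain.
Binding domain of *each other₅*: the embedded TP, whose subject is the candidates₂.
*the negotiators₁* c-commands the anaphor but is outside its binding domain → cannot satisfy Principle A.
*the candidates₂* c-commands the anaphor within its binding domain → licit binder.
*the dancers₃* c-commands the anaphor within its binding domain → licit binder.
*the delegates₄* does not c-command the anaphor → cannot bind it.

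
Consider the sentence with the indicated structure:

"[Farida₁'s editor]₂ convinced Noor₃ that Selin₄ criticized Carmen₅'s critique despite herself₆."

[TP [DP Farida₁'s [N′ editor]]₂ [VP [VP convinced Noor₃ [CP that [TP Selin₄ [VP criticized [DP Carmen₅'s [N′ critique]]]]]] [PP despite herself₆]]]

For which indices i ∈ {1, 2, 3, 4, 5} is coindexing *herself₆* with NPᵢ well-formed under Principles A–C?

{2}

*herself* is an anaphor, so Principle A applies: it must be bound in its binding domain.
Binding domain of *herself₆*: the matrix TP, whose subject is [Farida₁'s editor]₂.
*Farida₁* does not c-command the anaphor → cannot bind it.
*[Farida₁'s editor]₂* c-commands the anaphor within its binding domain → licit binder.
*Noor₃* does not c-command the anaphor → cannot bind it.
*Selin₄* does not c-command the anaphor → cannot bind it.
*Carmen₅* does not c-command the anaphor → cannot bind it.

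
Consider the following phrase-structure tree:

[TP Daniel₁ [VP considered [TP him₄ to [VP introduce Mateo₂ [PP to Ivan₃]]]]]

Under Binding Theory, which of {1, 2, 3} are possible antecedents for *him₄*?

none

*him* is a pronoun, so Principle B applies: it must be free in its binding domain.
Binding domain of *him₄*: the matrix TP, whose subject is Daniel₁.
*Daniel₁* c-commands the pronoun within its binding domain → coindexation would violate Principle B.
*Mateo₂*: the pronoun c-commands this R-expression → coindexation would violate Principle C on *Mateo₂*.
*Ivan₃*: the pronoun c-commands this R-expression → coindexation would violate Principle C on *Ivan₃*.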